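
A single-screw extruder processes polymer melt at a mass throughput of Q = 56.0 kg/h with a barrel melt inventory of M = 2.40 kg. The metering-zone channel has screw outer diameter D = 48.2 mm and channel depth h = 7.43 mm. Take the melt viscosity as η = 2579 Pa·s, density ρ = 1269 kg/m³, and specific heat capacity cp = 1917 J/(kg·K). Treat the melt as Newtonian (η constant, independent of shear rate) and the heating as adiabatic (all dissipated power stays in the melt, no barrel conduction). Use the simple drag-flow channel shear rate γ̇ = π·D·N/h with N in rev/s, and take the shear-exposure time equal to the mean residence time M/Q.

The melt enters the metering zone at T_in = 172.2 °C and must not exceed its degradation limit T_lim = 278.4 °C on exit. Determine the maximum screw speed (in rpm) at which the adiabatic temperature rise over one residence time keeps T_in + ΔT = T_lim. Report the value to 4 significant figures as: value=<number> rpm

Throughput in SI: Q_s = 56.0 kg/h ÷ 3600 s/h = 0.0155556 kg/s
t_res = M / Q_s = 2.40 / 0.0155556 = 154.286 s
D = 48.2 mm = 0.0482 m;  h = 7.43 mm = 0.00743 m
Allowable rise: ΔT_a = T_lim − T_in = 278.4 − 172.2 = 106.2 K
γ̇_max² = ΔT_a·ρ·cp/(η·t_res) = 106.2·1269·1917/(2579·154.286) = 649.279 s⁻²
γ̇_max = sqrt(649.279) = 25.4809 s⁻¹
N_max = γ̇_max h / (πD) = 25.4809·0.00743/(π·0.0482) = 1.25028 rev/s → ×60 = 75.0168 rpm

value=75.02 rpm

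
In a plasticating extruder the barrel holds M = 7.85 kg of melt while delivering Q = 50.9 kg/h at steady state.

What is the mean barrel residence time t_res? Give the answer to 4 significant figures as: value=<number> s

Throughput in SI: Q_s = 50.9 kg/h ÷ 3600 s/h = 0.0141389 kg/s
Mean residence time: t_res = M/Q_s = 7.85 kg / 0.0141389 kg/s = 555.206 s

value=555.2 s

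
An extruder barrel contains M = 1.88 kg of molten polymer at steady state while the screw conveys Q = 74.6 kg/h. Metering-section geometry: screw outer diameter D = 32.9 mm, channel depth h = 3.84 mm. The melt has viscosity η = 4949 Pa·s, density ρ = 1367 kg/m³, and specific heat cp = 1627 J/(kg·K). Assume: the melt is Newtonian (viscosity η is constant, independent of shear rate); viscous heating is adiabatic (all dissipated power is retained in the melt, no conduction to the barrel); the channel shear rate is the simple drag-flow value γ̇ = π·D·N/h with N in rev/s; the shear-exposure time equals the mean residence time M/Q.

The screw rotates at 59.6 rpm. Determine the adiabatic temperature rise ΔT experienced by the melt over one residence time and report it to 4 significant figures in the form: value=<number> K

value=144.3 K

Throughput in SI: Q_s = 74.6 kg/h ÷ 3600 s/h = 0.0207222 kg/s
t_res = M / Q_s = 1.88 / 0.0207222 = 90.7239 s
Convert to SI: D = 0.0329 m, h = 0.00384 m, N = 59.6/60 = 0.993333 rev/s
γ̇ = π D N / h = (π)(0.0329)(0.993333) / 0.00384 = 26.7368 s⁻¹
Adiabatic rise: ΔT = η γ̇² t_res / (ρ cp) = 4949·(26.7368)²·90.7239 / (1367·1627) = 144.312 K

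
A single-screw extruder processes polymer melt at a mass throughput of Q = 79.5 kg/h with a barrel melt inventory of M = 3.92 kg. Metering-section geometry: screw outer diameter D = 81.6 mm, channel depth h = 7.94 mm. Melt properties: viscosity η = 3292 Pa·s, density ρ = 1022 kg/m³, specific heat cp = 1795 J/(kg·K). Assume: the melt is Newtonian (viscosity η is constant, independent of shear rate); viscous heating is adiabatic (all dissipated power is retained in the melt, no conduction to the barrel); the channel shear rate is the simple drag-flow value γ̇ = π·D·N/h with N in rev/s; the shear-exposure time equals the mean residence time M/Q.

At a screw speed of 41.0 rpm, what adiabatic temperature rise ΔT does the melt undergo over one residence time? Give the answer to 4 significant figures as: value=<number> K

Q_s = Q / 3600 = 79.5 / 3600 = 0.0220833 kg/s
t_res = M / Q_s = 3.92 ÷ 0.0220833 = 177.509 s
D = 81.6 mm = 0.0816 m;  h = 7.94 mm = 0.00794 m;  N = 41.0 rpm / 60 = 0.683333 rev/s
Shear rate: γ̇ = πDN/h = π·0.0816·0.683333/0.00794 = 22.0624 s⁻¹
Adiabatic rise: ΔT = η γ̇² t_res / (ρ cp) = 3292·(22.0624)²·177.509 / (1022·1795) = 155.049 K

value=155.0 K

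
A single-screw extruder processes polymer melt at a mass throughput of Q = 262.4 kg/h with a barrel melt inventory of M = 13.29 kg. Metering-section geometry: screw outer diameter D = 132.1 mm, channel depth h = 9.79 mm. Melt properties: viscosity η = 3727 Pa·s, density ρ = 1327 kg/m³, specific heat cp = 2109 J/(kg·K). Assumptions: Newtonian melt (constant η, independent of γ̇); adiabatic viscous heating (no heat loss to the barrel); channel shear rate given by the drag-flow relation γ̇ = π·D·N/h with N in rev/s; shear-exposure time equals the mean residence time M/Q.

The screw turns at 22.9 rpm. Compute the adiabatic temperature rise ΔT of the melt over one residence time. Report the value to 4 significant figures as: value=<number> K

Convert throughput: Q = 262.4 kg/h = 262.4/3600 = 0.0728889 kg/s
t_res = M / Q_s = 13.29 / 0.0728889 = 182.332 s
Geometry in metres: D = 132.1 mm → 0.1321 m, h = 9.79 mm → 0.00979 m; screw speed N = 22.9 rpm = 0.381667 rev/s
γ̇ = π·D·N / h = π · 0.1321 · 0.381667 / 0.00979 = 16.1791 s⁻¹
ΔT = η·γ̇²·t_res / (ρ·cp) = 3727 · (16.1791)² · 182.332 / (1327 · 2109) = 63.56 K

value=63.56 K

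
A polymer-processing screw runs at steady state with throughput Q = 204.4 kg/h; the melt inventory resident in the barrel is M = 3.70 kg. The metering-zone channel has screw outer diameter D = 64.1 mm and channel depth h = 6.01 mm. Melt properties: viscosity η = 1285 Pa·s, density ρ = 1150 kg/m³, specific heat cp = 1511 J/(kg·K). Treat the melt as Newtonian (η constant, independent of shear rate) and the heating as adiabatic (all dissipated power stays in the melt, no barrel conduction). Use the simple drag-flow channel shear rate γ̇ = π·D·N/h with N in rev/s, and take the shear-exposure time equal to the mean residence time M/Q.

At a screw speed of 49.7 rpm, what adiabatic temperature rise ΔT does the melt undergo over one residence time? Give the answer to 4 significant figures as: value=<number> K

value=37.12 K

Throughput in SI: Q_s = 204.4 kg/h ÷ 3600 s/h = 0.0567778 kg/s
t_res = M / Q_s = 3.70 / 0.0567778 = 65.1663 s
D = 64.1 mm = 0.0641 m;  h = 6.01 mm = 0.00601 m;  N = 49.7 rpm / 60 = 0.828333 rev/s
Shear rate: γ̇ = πDN/h = π·0.0641·0.828333/0.00601 = 27.7548 s⁻¹
ΔT = η·γ̇²·t_res / (ρ·cp) = 1285 · (27.7548)² · 65.1663 / (1150 · 1511) = 37.1228 K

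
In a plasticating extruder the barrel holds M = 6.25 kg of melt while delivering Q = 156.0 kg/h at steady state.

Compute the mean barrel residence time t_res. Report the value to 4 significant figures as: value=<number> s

Convert throughput: Q = 156.0 kg/h = 156.0/3600 = 0.0433333 kg/s
Mean residence time: t_res = M/Q_s = 6.25 kg / 0.0433333 kg/s = 144.231 s

value=144.2 s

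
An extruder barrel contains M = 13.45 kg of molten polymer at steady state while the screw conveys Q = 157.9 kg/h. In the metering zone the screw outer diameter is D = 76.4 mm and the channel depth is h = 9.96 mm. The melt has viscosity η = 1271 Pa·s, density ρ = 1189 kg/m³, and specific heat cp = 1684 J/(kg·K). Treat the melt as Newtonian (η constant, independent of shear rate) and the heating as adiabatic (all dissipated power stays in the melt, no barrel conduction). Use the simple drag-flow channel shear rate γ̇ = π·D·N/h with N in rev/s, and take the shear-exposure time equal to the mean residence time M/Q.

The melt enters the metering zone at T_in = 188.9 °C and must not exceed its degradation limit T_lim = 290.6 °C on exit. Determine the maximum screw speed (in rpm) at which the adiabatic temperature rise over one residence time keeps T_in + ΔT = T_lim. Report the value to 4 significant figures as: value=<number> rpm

value=56.91 rpm

Convert throughput: Q = 157.9 kg/h = 157.9/3600 = 0.0438611 kg/s
Mean residence time: t_res = M/Q_s = 13.45 kg / 0.0438611 kg/s = 306.65 s
Convert to metres: D = 0.0764 m, h = 0.00996 m
ΔT_a = T_lim − T_in = 290.6 °C − 188.9 °C = 101.7 K
γ̇_max² = ΔT_a·ρ·cp / (η·t_res) = [101.7 × 1189 × 1684] / [1271 × 306.65] = 522.464 s⁻²
γ̇_max = sqrt(522.464) = 22.8575 s⁻¹
N_max = γ̇_max·h / (π·D) = 22.8575 · 0.00996 / (π · 0.0764) = 0.948516 rev/s = 56.9109 rpm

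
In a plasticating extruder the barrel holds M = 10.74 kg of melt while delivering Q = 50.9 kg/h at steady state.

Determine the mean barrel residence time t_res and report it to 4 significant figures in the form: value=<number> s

Convert throughput: Q = 50.9 kg/h = 50.9/3600 = 0.0141389 kg/s
Mean residence time: t_res = M/Q_s = 10.74 kg / 0.0141389 kg/s = 759.607 s

value=759.6 s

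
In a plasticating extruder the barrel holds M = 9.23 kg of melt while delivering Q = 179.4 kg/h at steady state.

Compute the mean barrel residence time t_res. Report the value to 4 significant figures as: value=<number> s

value=185.2 s

Throughput in SI: Q_s = 179.4 kg/h ÷ 3600 s/h = 0.0498333 kg/s
t_res = M / Q_s = 9.23 ÷ 0.0498333 = 185.217 s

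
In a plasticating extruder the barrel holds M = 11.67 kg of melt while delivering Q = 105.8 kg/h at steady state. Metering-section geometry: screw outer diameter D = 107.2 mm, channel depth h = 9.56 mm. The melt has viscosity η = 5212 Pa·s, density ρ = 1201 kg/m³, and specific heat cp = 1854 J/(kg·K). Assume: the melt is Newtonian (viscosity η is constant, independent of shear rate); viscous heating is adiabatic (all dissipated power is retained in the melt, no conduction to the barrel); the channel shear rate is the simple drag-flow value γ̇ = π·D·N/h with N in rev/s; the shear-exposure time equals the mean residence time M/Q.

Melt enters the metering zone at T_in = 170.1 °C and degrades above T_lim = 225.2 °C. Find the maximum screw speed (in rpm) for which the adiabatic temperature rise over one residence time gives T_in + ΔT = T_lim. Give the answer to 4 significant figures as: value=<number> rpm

value=13.11 rpm

Throughput in SI: Q_s = 105.8 kg/h ÷ 3600 s/h = 0.0293889 kg/s
t_res = M / Q_s = 11.67 / 0.0293889 = 397.089 s
D = 107.2 mm = 0.1072 m;  h = 9.56 mm = 0.00956 m
Allowable rise: ΔT_a = T_lim − T_in = 225.2 − 170.1 = 55.1 K
γ̇_max² = ΔT_a·ρ·cp / (η·t_res) = [55.1 × 1201 × 1854] / [5212 × 397.089] = 59.2806 s⁻²
γ̇_max = √59.2806 = 7.69939 s⁻¹
Solve γ̇ = πDN/h for N: N_max = γ̇_max·h/(π·D) = 7.69939 × 0.00956 / (π × 0.1072) = 0.218559 rev/s = 13.1136 rpm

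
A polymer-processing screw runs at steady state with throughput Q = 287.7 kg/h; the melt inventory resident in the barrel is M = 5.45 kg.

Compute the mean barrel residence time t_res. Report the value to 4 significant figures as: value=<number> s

Throughput in SI: Q_s = 287.7 kg/h ÷ 3600 s/h = 0.0799167 kg/s
t_res = M / Q_s = 5.45 / 0.0799167 = 68.196 s

value=68.20 s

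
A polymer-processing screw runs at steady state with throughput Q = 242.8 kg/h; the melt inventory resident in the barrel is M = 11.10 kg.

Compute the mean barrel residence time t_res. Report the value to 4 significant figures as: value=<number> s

value=164.6 s

Convert throughput: Q = 242.8 kg/h = 242.8/3600 = 0.0674444 kg/s
Mean residence time: t_res = M/Q_s = 11.10 kg / 0.0674444 kg/s = 164.58 s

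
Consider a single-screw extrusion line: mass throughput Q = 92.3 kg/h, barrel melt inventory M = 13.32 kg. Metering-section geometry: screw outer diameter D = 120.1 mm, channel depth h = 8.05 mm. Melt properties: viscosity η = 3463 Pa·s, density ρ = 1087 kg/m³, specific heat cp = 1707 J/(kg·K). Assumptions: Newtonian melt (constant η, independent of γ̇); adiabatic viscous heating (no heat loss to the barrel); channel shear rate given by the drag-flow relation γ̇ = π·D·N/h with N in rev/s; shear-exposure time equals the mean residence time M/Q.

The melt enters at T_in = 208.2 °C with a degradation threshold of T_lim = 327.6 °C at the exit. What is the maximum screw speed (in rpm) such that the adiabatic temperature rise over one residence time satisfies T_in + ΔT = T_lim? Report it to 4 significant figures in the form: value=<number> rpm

Throughput in SI: Q_s = 92.3 kg/h ÷ 3600 s/h = 0.0256389 kg/s
t_res = M / Q_s = 13.32 / 0.0256389 = 519.523 s
D = 120.1 mm = 0.1201 m;  h = 8.05 mm = 0.00805 m
Allowable rise: ΔT_a = T_lim − T_in = 327.6 − 208.2 = 119.4 K
Invert ΔT = ηγ̇²t_res/(ρcp) for γ̇: γ̇_max² = ΔT_a ρ cp / (η t_res) = 119.4·1087·1707 / (3463·519.523) = 123.143 s⁻²
γ̇_max = √123.143 = 11.097 s⁻¹
N_max = γ̇_max h / (πD) = 11.097·0.00805/(π·0.1201) = 0.23676 rev/s → ×60 = 14.2056 rpm

value=14.21 rpm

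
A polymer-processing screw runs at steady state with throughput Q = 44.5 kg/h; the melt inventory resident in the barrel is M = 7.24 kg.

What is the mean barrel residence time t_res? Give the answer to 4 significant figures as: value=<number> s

value=585.7 s

Q_s = Q / 3600 = 44.5 / 3600 = 0.0123611 kg/s
t_res = M / Q_s = 7.24 ÷ 0.0123611 = 585.708 s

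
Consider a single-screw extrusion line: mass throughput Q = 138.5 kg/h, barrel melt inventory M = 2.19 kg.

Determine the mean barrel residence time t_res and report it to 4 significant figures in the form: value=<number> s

value=56.92 s

Convert throughput: Q = 138.5 kg/h = 138.5/3600 = 0.0384722 kg/s
t_res = M / Q_s = 2.19 / 0.0384722 = 56.9242 s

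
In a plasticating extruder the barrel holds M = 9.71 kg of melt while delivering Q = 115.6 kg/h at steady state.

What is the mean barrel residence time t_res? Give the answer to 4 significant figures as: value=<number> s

value=302.4 s

Convert throughput: Q = 115.6 kg/h = 115.6/3600 = 0.0321111 kg/s
t_res = M / Q_s = 9.71 ÷ 0.0321111 = 302.388 s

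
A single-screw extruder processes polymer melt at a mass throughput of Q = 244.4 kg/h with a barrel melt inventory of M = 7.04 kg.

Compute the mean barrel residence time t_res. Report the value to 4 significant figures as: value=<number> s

Throughput in SI: Q_s = 244.4 kg/h ÷ 3600 s/h = 0.0678889 kg/s
Mean residence time: t_res = M/Q_s = 7.04 kg / 0.0678889 kg/s = 103.699 s

value=103.7 s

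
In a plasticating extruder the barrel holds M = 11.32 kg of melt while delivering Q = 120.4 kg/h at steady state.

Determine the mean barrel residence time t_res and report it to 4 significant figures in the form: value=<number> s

Q_s = Q / 3600 = 120.4 / 3600 = 0.0334444 kg/s
t_res = M / Q_s = 11.32 / 0.0334444 = 338.472 s

value=338.5 s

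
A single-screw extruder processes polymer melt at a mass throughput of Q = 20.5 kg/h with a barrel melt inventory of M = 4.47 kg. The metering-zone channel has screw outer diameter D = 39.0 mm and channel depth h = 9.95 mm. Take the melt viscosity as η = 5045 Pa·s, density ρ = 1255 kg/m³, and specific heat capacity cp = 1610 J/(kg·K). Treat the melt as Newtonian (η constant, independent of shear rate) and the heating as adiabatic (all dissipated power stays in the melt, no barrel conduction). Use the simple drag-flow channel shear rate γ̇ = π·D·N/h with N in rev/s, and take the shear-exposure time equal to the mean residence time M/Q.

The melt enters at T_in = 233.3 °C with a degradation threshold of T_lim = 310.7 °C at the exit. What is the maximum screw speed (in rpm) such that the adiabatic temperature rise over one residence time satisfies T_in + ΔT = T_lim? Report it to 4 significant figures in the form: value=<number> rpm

value=30.62 rpm

Q_s = Q / 3600 = 20.5 / 3600 = 0.00569444 kg/s
t_res = M / Q_s = 4.47 ÷ 0.00569444 = 784.976 s
Geometry in SI: D = 39.0 mm → 0.039 m, h = 9.95 mm → 0.00995 m
ΔT_a = T_lim − T_in = 310.7 − 233.3 = 77.4 K
γ̇_max² = ΔT_a·ρ·cp / (η·t_res) = [77.4 × 1255 × 1610] / [5045 × 784.976] = 39.4906 s⁻²
Take the square root: γ̇_max = √(39.4906) = 6.28415 s⁻¹
N_max = γ̇_max·h / (π·D) = 6.28415 · 0.00995 / (π · 0.039) = 0.510335 rev/s = 30.6201 rpm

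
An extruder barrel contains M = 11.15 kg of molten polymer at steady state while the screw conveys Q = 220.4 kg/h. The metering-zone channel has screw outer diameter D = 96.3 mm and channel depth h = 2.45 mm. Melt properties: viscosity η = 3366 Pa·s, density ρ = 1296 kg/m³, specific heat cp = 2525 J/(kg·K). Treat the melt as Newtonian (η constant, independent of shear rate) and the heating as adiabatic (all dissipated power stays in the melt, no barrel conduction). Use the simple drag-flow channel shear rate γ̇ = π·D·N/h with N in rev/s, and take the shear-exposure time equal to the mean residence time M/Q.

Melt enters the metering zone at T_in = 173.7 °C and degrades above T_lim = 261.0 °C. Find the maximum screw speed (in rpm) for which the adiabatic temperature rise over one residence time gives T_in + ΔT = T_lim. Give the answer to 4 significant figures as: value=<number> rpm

value=10.49 rpm

Q_s = Q / 3600 = 220.4 / 3600 = 0.0612222 kg/s
t_res = M / Q_s = 11.15 / 0.0612222 = 182.123 s
Convert to metres: D = 0.0963 m, h = 0.00245 m
Allowable rise: ΔT_a = T_lim − T_in = 261.0 − 173.7 = 87.3 K
γ̇_max² = ΔT_a·ρ·cp / (η·t_res) = [87.3 × 1296 × 2525] / [3366 × 182.123] = 466.016 s⁻²
γ̇_max = sqrt(466.016) = 21.5874 s⁻¹
N_max = γ̇_max h / (πD) = 21.5874·0.00245/(π·0.0963) = 0.17482 rev/s → ×60 = 10.4892 rpm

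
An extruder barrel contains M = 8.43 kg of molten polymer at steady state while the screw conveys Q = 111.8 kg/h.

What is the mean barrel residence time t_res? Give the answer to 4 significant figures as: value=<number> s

Q_s = Q / 3600 = 111.8 / 3600 = 0.0310556 kg/s
t_res = M / Q_s = 8.43 ÷ 0.0310556 = 271.449 s

value=271.4 s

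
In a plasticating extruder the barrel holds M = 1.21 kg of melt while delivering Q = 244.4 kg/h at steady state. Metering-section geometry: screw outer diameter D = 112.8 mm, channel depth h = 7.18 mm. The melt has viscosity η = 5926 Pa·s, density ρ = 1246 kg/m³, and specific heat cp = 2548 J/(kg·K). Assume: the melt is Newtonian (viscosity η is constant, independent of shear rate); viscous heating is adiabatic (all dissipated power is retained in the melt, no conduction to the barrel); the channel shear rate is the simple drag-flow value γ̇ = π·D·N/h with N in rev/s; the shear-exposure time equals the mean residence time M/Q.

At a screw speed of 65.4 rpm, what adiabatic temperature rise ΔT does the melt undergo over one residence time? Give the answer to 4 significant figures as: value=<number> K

Convert throughput: Q = 244.4 kg/h = 244.4/3600 = 0.0678889 kg/s
t_res = M / Q_s = 1.21 ÷ 0.0678889 = 17.8232 s
Geometry in metres: D = 112.8 mm → 0.1128 m, h = 7.18 mm → 0.00718 m; screw speed N = 65.4 rpm = 1.09 rev/s
Shear rate: γ̇ = πDN/h = π·0.1128·1.09/0.00718 = 53.7974 s⁻¹
ΔT = η·γ̇²·t_res/(ρ·cp) = [5926 × 53.7974² × 17.8232] / [1246 × 2548] = 96.2837 K

value=96.28 K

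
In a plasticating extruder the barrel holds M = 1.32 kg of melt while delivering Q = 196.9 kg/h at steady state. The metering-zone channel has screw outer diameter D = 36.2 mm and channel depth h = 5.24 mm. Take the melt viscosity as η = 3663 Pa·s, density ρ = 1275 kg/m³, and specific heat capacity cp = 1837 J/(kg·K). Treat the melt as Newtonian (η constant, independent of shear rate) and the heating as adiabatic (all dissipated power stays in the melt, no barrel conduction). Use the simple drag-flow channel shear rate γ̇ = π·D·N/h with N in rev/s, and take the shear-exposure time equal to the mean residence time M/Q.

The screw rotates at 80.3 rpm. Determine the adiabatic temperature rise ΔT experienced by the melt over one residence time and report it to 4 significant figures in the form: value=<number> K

Convert throughput: Q = 196.9 kg/h = 196.9/3600 = 0.0546944 kg/s
t_res = M / Q_s = 1.32 / 0.0546944 = 24.1341 s
Convert to SI: D = 0.0362 m, h = 0.00524 m, N = 80.3/60 = 1.33833 rev/s
γ̇ = π·D·N / h = π · 0.0362 · 1.33833 / 0.00524 = 29.0463 s⁻¹
ΔT = η·γ̇²·t_res/(ρ·cp) = [3663 × 29.0463² × 24.1341] / [1275 × 1837] = 31.8443 K

value=31.84 K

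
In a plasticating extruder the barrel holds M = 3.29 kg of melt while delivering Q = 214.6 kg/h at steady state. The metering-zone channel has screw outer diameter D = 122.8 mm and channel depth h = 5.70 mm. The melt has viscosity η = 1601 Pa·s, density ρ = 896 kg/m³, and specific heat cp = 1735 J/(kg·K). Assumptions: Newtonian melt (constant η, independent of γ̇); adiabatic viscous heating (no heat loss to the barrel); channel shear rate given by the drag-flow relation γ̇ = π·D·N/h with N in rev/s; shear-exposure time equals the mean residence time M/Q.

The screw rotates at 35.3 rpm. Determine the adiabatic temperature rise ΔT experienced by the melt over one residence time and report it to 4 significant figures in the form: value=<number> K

Convert throughput: Q = 214.6 kg/h = 214.6/3600 = 0.0596111 kg/s
t_res = M / Q_s = 3.29 ÷ 0.0596111 = 55.1911 s
D = 122.8 mm = 0.1228 m;  h = 5.70 mm = 0.0057 m;  N = 35.3 rpm / 60 = 0.588333 rev/s
γ̇ = π·D·N / h = π · 0.1228 · 0.588333 / 0.0057 = 39.8196 s⁻¹
ΔT = η·γ̇²·t_res/(ρ·cp) = [1601 × 39.8196² × 55.1911] / [896 × 1735] = 90.1252 K

value=90.13 K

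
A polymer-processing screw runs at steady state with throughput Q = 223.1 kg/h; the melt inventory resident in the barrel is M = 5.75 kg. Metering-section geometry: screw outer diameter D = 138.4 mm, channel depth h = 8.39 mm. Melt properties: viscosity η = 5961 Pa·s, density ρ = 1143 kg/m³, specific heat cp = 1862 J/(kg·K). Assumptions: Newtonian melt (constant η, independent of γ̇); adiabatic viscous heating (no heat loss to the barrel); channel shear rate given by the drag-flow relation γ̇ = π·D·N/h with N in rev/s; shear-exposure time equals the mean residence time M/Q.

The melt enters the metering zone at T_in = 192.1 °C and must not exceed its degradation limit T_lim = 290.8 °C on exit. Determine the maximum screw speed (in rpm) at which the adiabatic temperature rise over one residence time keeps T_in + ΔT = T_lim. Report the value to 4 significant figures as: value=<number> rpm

value=22.56 rpm

Q_s = Q / 3600 = 223.1 / 3600 = 0.0619722 kg/s
t_res = M / Q_s = 5.75 ÷ 0.0619722 = 92.7835 s
Geometry in SI: D = 138.4 mm → 0.1384 m, h = 8.39 mm → 0.00839 m
ΔT_a = T_lim − T_in = 290.8 °C − 192.1 °C = 98.7 K
γ̇_max² = ΔT_a·ρ·cp / (η·t_res) = [98.7 × 1143 × 1862] / [5961 × 92.7835] = 379.798 s⁻²
γ̇_max = sqrt(379.798) = 19.4884 s⁻¹
N_max = γ̇_max·h / (π·D) = 19.4884 · 0.00839 / (π · 0.1384) = 0.376056 rev/s = 22.5634 rpm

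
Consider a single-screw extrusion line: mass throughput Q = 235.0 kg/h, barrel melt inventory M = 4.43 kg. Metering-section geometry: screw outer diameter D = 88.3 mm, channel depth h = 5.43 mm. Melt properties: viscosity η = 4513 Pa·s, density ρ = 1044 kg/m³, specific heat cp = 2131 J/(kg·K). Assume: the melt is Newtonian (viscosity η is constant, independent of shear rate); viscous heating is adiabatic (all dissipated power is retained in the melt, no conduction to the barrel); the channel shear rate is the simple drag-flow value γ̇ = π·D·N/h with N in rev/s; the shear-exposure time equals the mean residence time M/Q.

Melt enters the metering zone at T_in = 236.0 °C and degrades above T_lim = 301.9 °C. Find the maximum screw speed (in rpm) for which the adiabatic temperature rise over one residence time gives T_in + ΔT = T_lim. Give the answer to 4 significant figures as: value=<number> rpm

Convert throughput: Q = 235.0 kg/h = 235.0/3600 = 0.0652778 kg/s
t_res = M / Q_s = 4.43 ÷ 0.0652778 = 67.8638 s
Geometry in SI: D = 88.3 mm → 0.0883 m, h = 5.43 mm → 0.00543 m
Allowable rise: ΔT_a = T_lim − T_in = 301.9 − 236.0 = 65.9 K
γ̇_max² = ΔT_a·ρ·cp/(η·t_res) = 65.9·1044·2131/(4513·67.8638) = 478.702 s⁻²
γ̇_max = √478.702 = 21.8793 s⁻¹
N_max = γ̇_max·h / (π·D) = 21.8793 · 0.00543 / (π · 0.0883) = 0.428274 rev/s = 25.6965 rpm

value=25.70 rpm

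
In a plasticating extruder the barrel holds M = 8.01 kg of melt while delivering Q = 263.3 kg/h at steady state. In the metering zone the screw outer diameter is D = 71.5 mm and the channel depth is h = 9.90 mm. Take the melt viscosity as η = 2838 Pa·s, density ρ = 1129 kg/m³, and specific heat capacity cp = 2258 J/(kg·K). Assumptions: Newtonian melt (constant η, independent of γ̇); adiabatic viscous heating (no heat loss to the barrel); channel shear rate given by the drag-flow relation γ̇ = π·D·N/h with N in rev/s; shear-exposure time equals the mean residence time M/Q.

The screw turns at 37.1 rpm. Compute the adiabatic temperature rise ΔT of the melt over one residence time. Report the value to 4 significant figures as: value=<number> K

Convert throughput: Q = 263.3 kg/h = 263.3/3600 = 0.0731389 kg/s
t_res = M / Q_s = 8.01 / 0.0731389 = 109.518 s
D = 71.5 mm = 0.0715 m;  h = 9.90 mm = 0.0099 m;  N = 37.1 rpm / 60 = 0.618333 rev/s
γ̇ = π D N / h = (π)(0.0715)(0.618333) / 0.0099 = 14.0295 s⁻¹
Adiabatic rise: ΔT = η γ̇² t_res / (ρ cp) = 2838·(14.0295)²·109.518 / (1129·2258) = 23.9975 K

value=24.00 K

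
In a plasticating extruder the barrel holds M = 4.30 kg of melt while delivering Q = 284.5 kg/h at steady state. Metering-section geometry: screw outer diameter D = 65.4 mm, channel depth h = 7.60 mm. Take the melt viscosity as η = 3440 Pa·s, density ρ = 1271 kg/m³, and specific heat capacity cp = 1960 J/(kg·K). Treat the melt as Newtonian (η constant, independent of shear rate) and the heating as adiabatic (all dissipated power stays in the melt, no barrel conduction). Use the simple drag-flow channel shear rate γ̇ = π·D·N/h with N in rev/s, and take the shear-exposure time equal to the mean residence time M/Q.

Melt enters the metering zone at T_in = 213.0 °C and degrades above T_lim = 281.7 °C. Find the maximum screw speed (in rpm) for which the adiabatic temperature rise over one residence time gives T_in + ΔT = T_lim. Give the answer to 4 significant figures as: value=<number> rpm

Q_s = Q / 3600 = 284.5 / 3600 = 0.0790278 kg/s
Mean residence time: t_res = M/Q_s = 4.30 kg / 0.0790278 kg/s = 54.4112 s
Geometry in SI: D = 65.4 mm → 0.0654 m, h = 7.60 mm → 0.0076 m
ΔT_a = T_lim − T_in = 281.7 − 213.0 = 68.7 K
γ̇_max² = ΔT_a·ρ·cp / (η·t_res) = [68.7 × 1271 × 1960] / [3440 × 54.4112] = 914.347 s⁻²
Take the square root: γ̇_max = √(914.347) = 30.2382 s⁻¹
N_max = γ̇_max·h / (π·D) = 30.2382 · 0.0076 / (π · 0.0654) = 1.11851 rev/s = 67.1109 rpm

value=67.11 rpm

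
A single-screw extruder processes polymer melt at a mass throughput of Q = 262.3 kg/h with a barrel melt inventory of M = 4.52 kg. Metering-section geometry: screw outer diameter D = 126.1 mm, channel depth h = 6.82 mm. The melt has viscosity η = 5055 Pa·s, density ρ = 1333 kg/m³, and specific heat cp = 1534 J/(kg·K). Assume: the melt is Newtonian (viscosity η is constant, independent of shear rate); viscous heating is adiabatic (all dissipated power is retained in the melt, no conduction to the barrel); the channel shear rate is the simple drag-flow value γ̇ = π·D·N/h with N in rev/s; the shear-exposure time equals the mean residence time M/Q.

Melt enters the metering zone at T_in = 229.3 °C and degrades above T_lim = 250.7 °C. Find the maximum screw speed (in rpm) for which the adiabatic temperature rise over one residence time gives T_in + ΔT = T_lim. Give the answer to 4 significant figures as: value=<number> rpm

value=12.20 rpm

Convert throughput: Q = 262.3 kg/h = 262.3/3600 = 0.0728611 kg/s
t_res = M / Q_s = 4.52 ÷ 0.0728611 = 62.0358 s
Convert to metres: D = 0.1261 m, h = 0.00682 m
ΔT_a = T_lim − T_in = 250.7 °C − 229.3 °C = 21.4 K
γ̇_max² = ΔT_a·ρ·cp/(η·t_res) = 21.4·1333·1534/(5055·62.0358) = 139.542 s⁻²
γ̇_max = √139.542 = 11.8128 s⁻¹
Solve γ̇ = πDN/h for N: N_max = γ̇_max·h/(π·D) = 11.8128 × 0.00682 / (π × 0.1261) = 0.203363 rev/s = 12.2018 rpm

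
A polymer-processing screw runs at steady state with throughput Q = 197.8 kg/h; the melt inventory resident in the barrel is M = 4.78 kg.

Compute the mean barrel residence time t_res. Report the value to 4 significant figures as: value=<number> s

value=87.00 s

Throughput in SI: Q_s = 197.8 kg/h ÷ 3600 s/h = 0.0549444 kg/s
t_res = M / Q_s = 4.78 ÷ 0.0549444 = 86.997 s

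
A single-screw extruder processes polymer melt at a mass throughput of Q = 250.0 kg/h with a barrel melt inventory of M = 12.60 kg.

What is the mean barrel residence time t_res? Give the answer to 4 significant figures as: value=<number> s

value=181.4 s

Q_s = Q / 3600 = 250.0 / 3600 = 0.0694444 kg/s
Mean residence time: t_res = M/Q_s = 12.60 kg / 0.0694444 kg/s = 181.44 s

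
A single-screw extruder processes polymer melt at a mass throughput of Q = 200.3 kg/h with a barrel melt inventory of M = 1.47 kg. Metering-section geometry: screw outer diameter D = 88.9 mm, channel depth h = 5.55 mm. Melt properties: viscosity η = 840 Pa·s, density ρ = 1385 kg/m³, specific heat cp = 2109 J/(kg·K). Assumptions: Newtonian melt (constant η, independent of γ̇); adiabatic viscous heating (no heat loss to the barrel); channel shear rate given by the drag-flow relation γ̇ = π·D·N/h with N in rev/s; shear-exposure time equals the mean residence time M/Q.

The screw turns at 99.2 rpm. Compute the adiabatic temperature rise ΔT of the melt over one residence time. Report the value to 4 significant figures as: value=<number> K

value=52.59 K

Convert throughput: Q = 200.3 kg/h = 200.3/3600 = 0.0556389 kg/s
Mean residence time: t_res = M/Q_s = 1.47 kg / 0.0556389 kg/s = 26.4204 s
Geometry in metres: D = 88.9 mm → 0.0889 m, h = 5.55 mm → 0.00555 m; screw speed N = 99.2 rpm = 1.65333 rev/s
Shear rate: γ̇ = πDN/h = π·0.0889·1.65333/0.00555 = 83.1992 s⁻¹
ΔT = η·γ̇²·t_res / (ρ·cp) = 840 · (83.1992)² · 26.4204 / (1385 · 2109) = 52.5932 K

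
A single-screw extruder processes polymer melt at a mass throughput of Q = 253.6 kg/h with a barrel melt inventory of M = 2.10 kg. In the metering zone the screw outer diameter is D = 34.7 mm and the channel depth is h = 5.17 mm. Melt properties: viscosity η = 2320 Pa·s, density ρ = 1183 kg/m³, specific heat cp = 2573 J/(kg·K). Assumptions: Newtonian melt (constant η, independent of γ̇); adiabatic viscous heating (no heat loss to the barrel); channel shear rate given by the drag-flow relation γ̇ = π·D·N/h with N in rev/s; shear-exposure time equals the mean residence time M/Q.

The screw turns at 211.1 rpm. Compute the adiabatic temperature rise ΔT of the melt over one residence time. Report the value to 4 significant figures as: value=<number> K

value=125.1 K

Convert throughput: Q = 253.6 kg/h = 253.6/3600 = 0.0704444 kg/s
t_res = M / Q_s = 2.10 / 0.0704444 = 29.8107 s
Geometry in metres: D = 34.7 mm → 0.0347 m, h = 5.17 mm → 0.00517 m; screw speed N = 211.1 rpm = 3.51833 rev/s
Shear rate: γ̇ = πDN/h = π·0.0347·3.51833/0.00517 = 74.1867 s⁻¹
Adiabatic rise: ΔT = η γ̇² t_res / (ρ cp) = 2320·(74.1867)²·29.8107 / (1183·2573) = 125.051 K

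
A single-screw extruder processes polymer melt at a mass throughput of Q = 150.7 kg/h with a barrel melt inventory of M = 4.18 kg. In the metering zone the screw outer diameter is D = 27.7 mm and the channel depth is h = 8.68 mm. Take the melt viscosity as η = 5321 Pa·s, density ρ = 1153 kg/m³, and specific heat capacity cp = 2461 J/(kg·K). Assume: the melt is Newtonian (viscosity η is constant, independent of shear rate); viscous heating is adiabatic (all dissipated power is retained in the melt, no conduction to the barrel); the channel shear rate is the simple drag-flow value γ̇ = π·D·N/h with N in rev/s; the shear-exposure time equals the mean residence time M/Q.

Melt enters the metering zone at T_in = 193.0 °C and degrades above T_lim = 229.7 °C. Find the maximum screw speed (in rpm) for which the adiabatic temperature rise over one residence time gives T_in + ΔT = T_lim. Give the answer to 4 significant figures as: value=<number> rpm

Convert throughput: Q = 150.7 kg/h = 150.7/3600 = 0.0418611 kg/s
Mean residence time: t_res = M/Q_s = 4.18 kg / 0.0418611 kg/s = 99.854 s
D = 27.7 mm = 0.0277 m;  h = 8.68 mm = 0.00868 m
ΔT_a = T_lim − T_in = 229.7 − 193.0 = 36.7 K
Invert ΔT = ηγ̇²t_res/(ρcp) for γ̇: γ̇_max² = ΔT_a ρ cp / (η t_res) = 36.7·1153·2461 / (5321·99.854) = 195.996 s⁻²
Take the square root: γ̇_max = √(195.996) = 13.9999 s⁻¹
N_max = γ̇_max·h / (π·D) = 13.9999 · 0.00868 / (π · 0.0277) = 1.39641 rev/s = 83.7848 rpm

value=83.78 rpm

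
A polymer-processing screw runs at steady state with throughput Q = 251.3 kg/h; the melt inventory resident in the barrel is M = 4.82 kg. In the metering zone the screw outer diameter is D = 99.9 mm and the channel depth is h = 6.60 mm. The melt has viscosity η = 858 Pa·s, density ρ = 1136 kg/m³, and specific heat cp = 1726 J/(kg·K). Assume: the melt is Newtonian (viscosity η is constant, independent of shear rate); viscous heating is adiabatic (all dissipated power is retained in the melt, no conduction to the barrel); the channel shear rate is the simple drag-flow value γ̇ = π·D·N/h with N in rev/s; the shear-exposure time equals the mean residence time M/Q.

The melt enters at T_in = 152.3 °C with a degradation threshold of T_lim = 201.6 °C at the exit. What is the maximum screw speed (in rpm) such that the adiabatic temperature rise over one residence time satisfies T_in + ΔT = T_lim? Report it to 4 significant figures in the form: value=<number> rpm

value=50.97 rpm

Convert throughput: Q = 251.3 kg/h = 251.3/3600 = 0.0698056 kg/s
Mean residence time: t_res = M/Q_s = 4.82 kg / 0.0698056 kg/s = 69.0489 s
Convert to metres: D = 0.0999 m, h = 0.0066 m
Allowable rise: ΔT_a = T_lim − T_in = 201.6 − 152.3 = 49.3 K
γ̇_max² = ΔT_a·ρ·cp/(η·t_res) = 49.3·1136·1726/(858·69.0489) = 1631.63 s⁻²
γ̇_max = √1631.63 = 40.3934 s⁻¹
Solve γ̇ = πDN/h for N: N_max = γ̇_max·h/(π·D) = 40.3934 × 0.0066 / (π × 0.0999) = 0.849453 rev/s = 50.9672 rpm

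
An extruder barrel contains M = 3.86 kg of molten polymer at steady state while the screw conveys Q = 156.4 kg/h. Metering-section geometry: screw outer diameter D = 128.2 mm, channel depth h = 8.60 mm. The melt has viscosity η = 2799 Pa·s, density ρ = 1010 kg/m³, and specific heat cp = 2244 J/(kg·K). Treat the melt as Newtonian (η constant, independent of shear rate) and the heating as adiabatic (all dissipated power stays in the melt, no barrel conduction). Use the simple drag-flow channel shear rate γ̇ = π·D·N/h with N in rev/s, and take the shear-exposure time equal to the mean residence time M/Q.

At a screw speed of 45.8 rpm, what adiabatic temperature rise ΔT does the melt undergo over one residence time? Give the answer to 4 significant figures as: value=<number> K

value=140.2 K

Convert throughput: Q = 156.4 kg/h = 156.4/3600 = 0.0434444 kg/s
Mean residence time: t_res = M/Q_s = 3.86 kg / 0.0434444 kg/s = 88.8491 s
Convert to SI: D = 0.1282 m, h = 0.0086 m, N = 45.8/60 = 0.763333 rev/s
Shear rate: γ̇ = πDN/h = π·0.1282·0.763333/0.0086 = 35.7482 s⁻¹
Adiabatic rise: ΔT = η γ̇² t_res / (ρ cp) = 2799·(35.7482)²·88.8491 / (1010·2244) = 140.223 K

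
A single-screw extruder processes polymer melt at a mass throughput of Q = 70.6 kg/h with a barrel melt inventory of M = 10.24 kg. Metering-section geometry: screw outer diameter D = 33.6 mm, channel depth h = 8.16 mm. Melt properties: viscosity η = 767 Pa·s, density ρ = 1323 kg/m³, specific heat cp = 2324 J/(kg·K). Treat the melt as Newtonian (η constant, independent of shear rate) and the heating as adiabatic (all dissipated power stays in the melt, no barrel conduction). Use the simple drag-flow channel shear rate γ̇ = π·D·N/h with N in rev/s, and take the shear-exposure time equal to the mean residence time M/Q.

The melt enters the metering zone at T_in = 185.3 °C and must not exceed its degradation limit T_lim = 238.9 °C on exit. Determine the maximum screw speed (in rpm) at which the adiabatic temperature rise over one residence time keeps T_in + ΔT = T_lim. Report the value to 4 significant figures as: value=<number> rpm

value=94.09 rpm

Q_s = Q / 3600 = 70.6 / 3600 = 0.0196111 kg/s
Mean residence time: t_res = M/Q_s = 10.24 kg / 0.0196111 kg/s = 522.153 s
Geometry in SI: D = 33.6 mm → 0.0336 m, h = 8.16 mm → 0.00816 m
Allowable rise: ΔT_a = T_lim − T_in = 238.9 − 185.3 = 53.6 K
γ̇_max² = ΔT_a·ρ·cp/(η·t_res) = 53.6·1323·2324/(767·522.153) = 411.498 s⁻²
γ̇_max = √411.498 = 20.2854 s⁻¹
N_max = γ̇_max h / (πD) = 20.2854·0.00816/(π·0.0336) = 1.56814 rev/s → ×60 = 94.0884 rpm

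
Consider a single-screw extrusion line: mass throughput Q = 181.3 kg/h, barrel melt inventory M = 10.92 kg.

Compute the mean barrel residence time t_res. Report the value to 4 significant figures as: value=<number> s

value=216.8 s

Q_s = Q / 3600 = 181.3 / 3600 = 0.0503611 kg/s
Mean residence time: t_res = M/Q_s = 10.92 kg / 0.0503611 kg/s = 216.834 s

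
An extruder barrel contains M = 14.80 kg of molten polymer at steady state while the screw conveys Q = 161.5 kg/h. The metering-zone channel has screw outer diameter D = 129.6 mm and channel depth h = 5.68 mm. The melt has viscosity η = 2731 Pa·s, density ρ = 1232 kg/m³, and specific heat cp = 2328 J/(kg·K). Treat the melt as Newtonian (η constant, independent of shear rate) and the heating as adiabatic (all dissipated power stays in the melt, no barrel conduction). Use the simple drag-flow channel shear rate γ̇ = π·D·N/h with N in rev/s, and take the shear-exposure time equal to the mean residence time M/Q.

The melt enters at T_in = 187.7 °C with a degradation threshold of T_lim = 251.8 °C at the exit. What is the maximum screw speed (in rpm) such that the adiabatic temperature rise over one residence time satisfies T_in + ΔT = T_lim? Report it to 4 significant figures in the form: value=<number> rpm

value=11.96 rpm

Convert throughput: Q = 161.5 kg/h = 161.5/3600 = 0.0448611 kg/s
t_res = M / Q_s = 14.80 / 0.0448611 = 329.907 s
Geometry in SI: D = 129.6 mm → 0.1296 m, h = 5.68 mm → 0.00568 m
Allowable rise: ΔT_a = T_lim − T_in = 251.8 − 187.7 = 64.1 K
γ̇_max² = ΔT_a·ρ·cp/(η·t_res) = 64.1·1232·2328/(2731·329.907) = 204.051 s⁻²
γ̇_max = √204.051 = 14.2846 s⁻¹
N_max = γ̇_max h / (πD) = 14.2846·0.00568/(π·0.1296) = 0.199279 rev/s → ×60 = 11.9568 rpm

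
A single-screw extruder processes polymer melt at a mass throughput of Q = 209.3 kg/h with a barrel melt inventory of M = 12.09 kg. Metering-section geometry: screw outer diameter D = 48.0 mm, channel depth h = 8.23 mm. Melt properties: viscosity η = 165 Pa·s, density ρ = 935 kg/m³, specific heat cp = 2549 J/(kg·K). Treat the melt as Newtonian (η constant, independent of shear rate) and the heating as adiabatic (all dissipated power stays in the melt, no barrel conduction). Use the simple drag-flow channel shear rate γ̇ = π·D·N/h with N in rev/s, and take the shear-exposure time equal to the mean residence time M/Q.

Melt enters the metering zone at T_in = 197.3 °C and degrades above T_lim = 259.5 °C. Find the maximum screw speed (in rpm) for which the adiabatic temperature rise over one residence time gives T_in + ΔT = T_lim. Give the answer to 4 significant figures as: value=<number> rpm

value=215.2 rpm

Throughput in SI: Q_s = 209.3 kg/h ÷ 3600 s/h = 0.0581389 kg/s
Mean residence time: t_res = M/Q_s = 12.09 kg / 0.0581389 kg/s = 207.95 s
D = 48.0 mm = 0.048 m;  h = 8.23 mm = 0.00823 m
ΔT_a = T_lim − T_in = 259.5 − 197.3 = 62.2 K
γ̇_max² = ΔT_a·ρ·cp / (η·t_res) = [62.2 × 935 × 2549] / [165 × 207.95] = 4320.44 s⁻²
Take the square root: γ̇_max = √(4320.44) = 65.7301 s⁻¹
N_max = γ̇_max h / (πD) = 65.7301·0.00823/(π·0.048) = 3.58734 rev/s → ×60 = 215.241 rpm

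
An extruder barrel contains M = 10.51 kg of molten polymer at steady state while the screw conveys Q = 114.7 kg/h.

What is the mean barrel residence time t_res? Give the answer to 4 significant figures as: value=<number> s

value=329.9 s

Throughput in SI: Q_s = 114.7 kg/h ÷ 3600 s/h = 0.0318611 kg/s
t_res = M / Q_s = 10.51 ÷ 0.0318611 = 329.869 s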